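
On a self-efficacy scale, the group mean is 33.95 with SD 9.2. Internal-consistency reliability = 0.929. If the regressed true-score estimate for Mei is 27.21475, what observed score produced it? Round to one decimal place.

T̂ = ρX + (1 − ρ)μ  ⇒  X = (T̂ − (1 − ρ)μ) / ρ
X = (27.21475 − 0.071 × 33.95) / 0.929 = (27.21475 − 2.41045) / 0.929 = 24.80430 / 0.929 = 26.700

26.7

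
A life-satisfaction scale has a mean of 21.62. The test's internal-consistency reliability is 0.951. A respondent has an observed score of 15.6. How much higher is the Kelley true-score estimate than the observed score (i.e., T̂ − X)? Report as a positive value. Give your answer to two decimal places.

0.29

T̂ = ρX + (1 − ρ)μ
  = 0.951 × 15.6 + 0.049 × 21.62
  = 14.8356 + 1.05938
  = 15.8950
  ≈ 15.895
T̂ − X = 15.895 − 15.6 = 0.295 → 0.29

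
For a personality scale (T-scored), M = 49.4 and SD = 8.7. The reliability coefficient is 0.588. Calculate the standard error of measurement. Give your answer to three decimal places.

SEM = SD · √(1 − ρ) = 8.7 × √0.412 = 8.7 × 0.6419 = 5.5843

5.584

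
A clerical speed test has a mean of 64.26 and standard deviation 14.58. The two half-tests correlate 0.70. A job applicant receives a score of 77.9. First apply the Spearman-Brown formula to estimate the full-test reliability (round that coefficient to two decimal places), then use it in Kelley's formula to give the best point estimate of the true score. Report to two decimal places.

Spearman-Brown: ρ = 2r/(1 + r) = 2(0.70)/(1 + 0.70) = 1.400/1.70 = 0.8235 → 0.82
T̂ = ρX + (1 − ρ)μ
  = 0.82 × 77.9 + 0.18 × 64.26
  = 63.878 + 11.5668
  = 75.445
  ≈ 75.44

75.44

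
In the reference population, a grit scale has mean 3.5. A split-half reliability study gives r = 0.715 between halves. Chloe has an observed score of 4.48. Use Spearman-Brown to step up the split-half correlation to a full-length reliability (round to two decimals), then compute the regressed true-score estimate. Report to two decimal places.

4.31

Spearman-Brown: ρ = 2r/(1 + r) = 2(0.715)/(1 + 0.715) = 1.4300/1.715 = 0.8338 → 0.83
T̂ = ρX + (1 − ρ)μ
  = 0.83 × 4.48 + 0.17 × 3.5
  = 3.7184 + 0.595
  = 4.313
  ≈ 4.31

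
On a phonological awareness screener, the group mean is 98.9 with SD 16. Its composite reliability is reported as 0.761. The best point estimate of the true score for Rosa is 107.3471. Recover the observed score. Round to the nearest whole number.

110

T̂ = ρX + (1 − ρ)μ  ⇒  X = (T̂ − (1 − ρ)μ) / ρ
X = (107.3471 − 0.239 × 98.9) / 0.761 = (107.3471 − 23.6371) / 0.761 = 83.7100 / 0.761 = 110.00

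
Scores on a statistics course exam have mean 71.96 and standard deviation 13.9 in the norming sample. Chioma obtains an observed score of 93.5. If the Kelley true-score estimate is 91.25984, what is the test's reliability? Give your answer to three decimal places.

0.896

T̂ = ρX + (1 − ρ)μ  ⇒  T̂ − μ = ρ(X − μ)
ρ = (T̂ − μ)/(X − μ) = (91.25984 − 71.96) / (93.5 − 71.96) = 19.29984 / 21.54 = 0.89600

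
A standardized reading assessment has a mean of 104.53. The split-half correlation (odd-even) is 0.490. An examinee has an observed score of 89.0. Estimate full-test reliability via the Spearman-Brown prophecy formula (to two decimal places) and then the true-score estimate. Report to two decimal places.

Spearman-Brown: ρ = 2r/(1 + r) = 2(0.490)/(1 + 0.490) = 0.9800/1.490 = 0.6577 → 0.66
T̂ = ρX + (1 − ρ)μ
  = 0.66 × 89.0 + 0.34 × 104.53
  = 58.740 + 35.5402
  = 94.280
  ≈ 94.28

94.28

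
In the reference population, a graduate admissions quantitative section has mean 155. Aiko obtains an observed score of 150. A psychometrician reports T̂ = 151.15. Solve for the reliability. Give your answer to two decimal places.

0.77

T̂ = ρX + (1 − ρ)μ  ⇒  T̂ − μ = ρ(X − μ)
ρ = (T̂ − μ)/(X − μ) = (151.15 − 155) / (150 − 155) = -3.85 / -5.0 = 0.7700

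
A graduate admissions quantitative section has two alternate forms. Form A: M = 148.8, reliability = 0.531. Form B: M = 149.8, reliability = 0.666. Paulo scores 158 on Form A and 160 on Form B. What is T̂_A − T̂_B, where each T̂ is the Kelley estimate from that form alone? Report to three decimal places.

T̂_A = 0.531(158) + 0.469(148.8) = 153.68520
T̂_B = 0.666(160) + 0.334(149.8) = 156.59320
T̂_A − T̂_B = -2.90800

-2.908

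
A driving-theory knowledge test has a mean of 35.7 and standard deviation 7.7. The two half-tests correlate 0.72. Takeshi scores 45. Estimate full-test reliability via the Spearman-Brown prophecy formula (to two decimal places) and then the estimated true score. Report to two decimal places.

43.51

Spearman-Brown: ρ = 2r/(1 + r) = 2(0.72)/(1 + 0.72) = 1.440/1.72 = 0.8372 → 0.84
Kelley's formula gives T̂ = 0.84·45 + 0.16·35.7 = 37.80 + 5.712 = 43.512.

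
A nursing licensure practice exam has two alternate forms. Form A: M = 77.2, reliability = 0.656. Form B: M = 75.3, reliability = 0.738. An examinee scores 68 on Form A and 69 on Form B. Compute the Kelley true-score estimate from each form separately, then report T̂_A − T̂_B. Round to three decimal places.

0.514

T̂_A = 0.656(68) + 0.344(77.2) = 71.16480
T̂_B = 0.738(69) + 0.262(75.3) = 70.65060
T̂_A − T̂_B = 0.51420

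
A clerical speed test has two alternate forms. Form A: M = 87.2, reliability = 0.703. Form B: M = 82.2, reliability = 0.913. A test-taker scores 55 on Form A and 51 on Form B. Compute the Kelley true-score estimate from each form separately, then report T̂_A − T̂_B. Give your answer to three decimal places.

10.849

T̂_A = 0.703(55) + 0.297(87.2) = 64.56340
T̂_B = 0.913(51) + 0.087(82.2) = 53.71440
T̂_A − T̂_B = 10.84900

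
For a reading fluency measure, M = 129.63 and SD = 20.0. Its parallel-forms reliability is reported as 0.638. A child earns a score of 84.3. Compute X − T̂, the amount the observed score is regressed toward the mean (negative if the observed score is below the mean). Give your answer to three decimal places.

T̂ = ρX + (1 − ρ)μ
  = 0.638 × 84.3 + 0.362 × 129.63
  = 53.7834 + 46.92606
  = 100.70946
  ≈ 100.7095
X − T̂ = 84.3 − 100.7095 = -16.4095 → -16.409

-16.409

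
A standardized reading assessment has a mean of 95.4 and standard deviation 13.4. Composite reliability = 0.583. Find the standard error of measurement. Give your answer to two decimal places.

8.65

SEM = SD · √(1 − ρ) = 13.4 × √0.417 = 13.4 × 0.6458 = 8.653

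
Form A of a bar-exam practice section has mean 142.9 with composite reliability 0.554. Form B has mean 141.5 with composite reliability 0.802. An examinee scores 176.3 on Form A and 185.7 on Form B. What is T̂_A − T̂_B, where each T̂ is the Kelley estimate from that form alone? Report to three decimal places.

T̂_A = 0.554(176.3) + 0.446(142.9) = 161.40360
T̂_B = 0.802(185.7) + 0.198(141.5) = 176.94840
T̂_A − T̂_B = -15.54480

-15.545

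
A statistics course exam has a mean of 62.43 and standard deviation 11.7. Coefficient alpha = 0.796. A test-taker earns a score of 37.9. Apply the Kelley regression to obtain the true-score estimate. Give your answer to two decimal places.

42.90

Regress the observed score toward the mean by the unreliability: T̂ = 0.796·37.9 + 0.204·62.43 = 30.1684 + 12.73572 = 42.904.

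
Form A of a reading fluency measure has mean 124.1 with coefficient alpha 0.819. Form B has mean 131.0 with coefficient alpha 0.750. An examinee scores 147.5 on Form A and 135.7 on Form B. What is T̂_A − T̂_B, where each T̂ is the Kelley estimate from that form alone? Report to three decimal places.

T̂_A = 0.819(147.5) + 0.181(124.1) = 143.26460
T̂_B = 0.750(135.7) + 0.250(131.0) = 134.52500
T̂_A − T̂_B = 8.73960

8.740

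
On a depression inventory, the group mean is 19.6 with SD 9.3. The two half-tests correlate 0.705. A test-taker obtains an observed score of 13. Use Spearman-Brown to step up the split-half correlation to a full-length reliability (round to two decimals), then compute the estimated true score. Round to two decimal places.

14.12

Spearman-Brown: ρ = 2r/(1 + r) = 2(0.705)/(1 + 0.705) = 1.4100/1.705 = 0.8270 → 0.83
Kelley's formula gives T̂ = 0.83·13 + 0.17·19.6 = 10.79 + 3.332 = 14.122.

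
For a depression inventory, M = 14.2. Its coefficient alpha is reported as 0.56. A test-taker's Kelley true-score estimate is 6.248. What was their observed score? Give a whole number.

0

T̂ = ρX + (1 − ρ)μ  ⇒  X = (T̂ − (1 − ρ)μ) / ρ
X = (6.248 − 0.44 × 14.2) / 0.56 = (6.248 − 6.248) / 0.56 = 0.000 / 0.56 = 0.00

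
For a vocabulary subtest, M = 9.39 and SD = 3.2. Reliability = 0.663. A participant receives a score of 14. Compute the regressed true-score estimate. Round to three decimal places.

Weight the observed score by reliability and the mean by (1 − reliability): T̂ = 0.663·14 + 0.337·9.39 = 9.282 + 3.16443 = 12.4464.

12.446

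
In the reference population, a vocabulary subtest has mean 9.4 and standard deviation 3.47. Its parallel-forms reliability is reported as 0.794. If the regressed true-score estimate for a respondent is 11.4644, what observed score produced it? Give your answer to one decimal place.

T̂ = ρX + (1 − ρ)μ  ⇒  X = (T̂ − (1 − ρ)μ) / ρ
X = (11.4644 − 0.206 × 9.4) / 0.794 = (11.4644 − 1.9364) / 0.794 = 9.5280 / 0.794 = 12.000

12.0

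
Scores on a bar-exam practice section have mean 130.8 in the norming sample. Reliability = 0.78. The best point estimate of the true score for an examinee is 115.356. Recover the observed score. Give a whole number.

T̂ = ρX + (1 − ρ)μ  ⇒  X = (T̂ − (1 − ρ)μ) / ρ
X = (115.356 − 0.22 × 130.8) / 0.78 = (115.356 − 28.776) / 0.78 = 86.580 / 0.78 = 111.00

111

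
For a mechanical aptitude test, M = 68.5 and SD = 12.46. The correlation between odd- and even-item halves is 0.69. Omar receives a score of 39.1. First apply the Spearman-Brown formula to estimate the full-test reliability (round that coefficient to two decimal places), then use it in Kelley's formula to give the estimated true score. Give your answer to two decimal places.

44.39

Spearman-Brown: ρ = 2r/(1 + r) = 2(0.69)/(1 + 0.69) = 1.380/1.69 = 0.8166 → 0.82
Weight the observed score by reliability and the mean by (1 − reliability): T̂ = 0.82·39.1 + 0.18·68.5 = 32.062 + 12.330 = 44.392.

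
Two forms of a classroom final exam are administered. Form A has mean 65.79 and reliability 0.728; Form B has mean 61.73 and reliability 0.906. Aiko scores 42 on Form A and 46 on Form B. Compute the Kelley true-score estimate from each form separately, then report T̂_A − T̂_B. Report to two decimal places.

0.99

T̂_A = 0.728(42) + 0.272(65.79) = 48.4709
T̂_B = 0.906(46) + 0.094(61.73) = 47.4786
T̂_A − T̂_B = 0.9923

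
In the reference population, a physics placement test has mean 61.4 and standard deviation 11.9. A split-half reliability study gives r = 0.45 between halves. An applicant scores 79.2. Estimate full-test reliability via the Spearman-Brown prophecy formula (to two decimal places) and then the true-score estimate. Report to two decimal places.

Spearman-Brown: ρ = 2r/(1 + r) = 2(0.45)/(1 + 0.45) = 0.900/1.45 = 0.6207 → 0.62
Regress the observed score toward the mean by the unreliability: T̂ = 0.62·79.2 + 0.38·61.4 = 49.104 + 23.332 = 72.436.

72.44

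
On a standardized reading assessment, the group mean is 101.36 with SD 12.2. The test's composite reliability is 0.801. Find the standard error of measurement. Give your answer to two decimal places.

SEM = SD · √(1 − ρ) = 12.2 × √0.199 = 12.2 × 0.4461 = 5.442

5.44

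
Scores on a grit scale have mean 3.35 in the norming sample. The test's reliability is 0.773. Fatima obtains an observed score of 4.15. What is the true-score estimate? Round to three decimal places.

T̂ = 0.773(4.15) + 0.227(3.35) = 3.20795 + 0.76045 = 3.9684 → 3.968

3.968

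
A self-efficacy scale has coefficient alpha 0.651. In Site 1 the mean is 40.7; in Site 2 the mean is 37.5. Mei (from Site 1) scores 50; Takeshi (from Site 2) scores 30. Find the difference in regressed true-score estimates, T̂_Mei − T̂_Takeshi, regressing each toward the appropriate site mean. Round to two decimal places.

T̂_Mei = 0.651(50) + 0.349(40.7) = 46.7543
T̂_Takeshi = 0.651(30) + 0.349(37.5) = 32.6175
Difference = 46.7543 − 32.6175 = 14.1368

14.14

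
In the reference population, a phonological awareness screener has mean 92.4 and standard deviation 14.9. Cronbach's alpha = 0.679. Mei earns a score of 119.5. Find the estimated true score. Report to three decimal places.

T̂ = ρX + (1 − ρ)μ
  = 0.679 × 119.5 + 0.321 × 92.4
  = 81.1405 + 29.6604
  = 110.8009
  ≈ 110.801

110.801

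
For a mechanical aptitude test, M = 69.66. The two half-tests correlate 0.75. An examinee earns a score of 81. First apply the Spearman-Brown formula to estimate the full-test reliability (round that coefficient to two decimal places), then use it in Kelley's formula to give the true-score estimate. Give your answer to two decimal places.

Spearman-Brown: ρ = 2r/(1 + r) = 2(0.75)/(1 + 0.75) = 1.500/1.75 = 0.8571 → 0.86
T̂ = ρX + (1 − ρ)μ
  = 0.86 × 81 + 0.14 × 69.66
  = 69.66 + 9.7524
  = 79.412
  ≈ 79.41

79.41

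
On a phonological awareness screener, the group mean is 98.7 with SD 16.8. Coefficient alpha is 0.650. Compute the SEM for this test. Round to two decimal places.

SEM = SD · √(1 − ρ) = 16.8 × √0.350 = 16.8 × 0.5916 = 9.939

9.94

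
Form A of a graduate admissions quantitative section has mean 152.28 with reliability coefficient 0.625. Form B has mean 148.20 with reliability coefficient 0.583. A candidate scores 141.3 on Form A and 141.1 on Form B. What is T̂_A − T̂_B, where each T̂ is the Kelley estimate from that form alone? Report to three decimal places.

T̂_A = 0.625(141.3) + 0.375(152.28) = 145.41750
T̂_B = 0.583(141.1) + 0.417(148.20) = 144.06070
T̂_A − T̂_B = 1.35680

1.357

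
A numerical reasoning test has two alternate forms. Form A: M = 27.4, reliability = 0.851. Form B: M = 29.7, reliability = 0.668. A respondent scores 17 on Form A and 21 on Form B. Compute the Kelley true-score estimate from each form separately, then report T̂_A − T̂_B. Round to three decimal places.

T̂_A = 0.851(17) + 0.149(27.4) = 18.54960
T̂_B = 0.668(21) + 0.332(29.7) = 23.88840
T̂_A − T̂_B = -5.33880

-5.339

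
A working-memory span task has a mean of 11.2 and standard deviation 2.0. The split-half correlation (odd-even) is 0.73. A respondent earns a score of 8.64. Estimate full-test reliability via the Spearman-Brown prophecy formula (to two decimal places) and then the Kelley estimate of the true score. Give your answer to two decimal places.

Spearman-Brown: ρ = 2r/(1 + r) = 2(0.73)/(1 + 0.73) = 1.460/1.73 = 0.8439 → 0.84
T̂ = ρX + (1 − ρ)μ
  = 0.84 × 8.64 + 0.16 × 11.2
  = 7.2576 + 1.792
  = 9.050
  ≈ 9.05

9.05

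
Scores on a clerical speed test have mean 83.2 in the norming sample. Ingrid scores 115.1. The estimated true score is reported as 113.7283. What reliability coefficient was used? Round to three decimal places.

0.957

T̂ = ρX + (1 − ρ)μ  ⇒  T̂ − μ = ρ(X − μ)
ρ = (T̂ − μ)/(X − μ) = (113.7283 − 83.2) / (115.1 − 83.2) = 30.5283 / 31.9 = 0.95700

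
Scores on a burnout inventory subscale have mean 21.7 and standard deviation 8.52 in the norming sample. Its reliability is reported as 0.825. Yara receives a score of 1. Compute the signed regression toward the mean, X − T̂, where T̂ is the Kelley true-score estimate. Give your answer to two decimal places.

Weight the observed score by reliability and the mean by (1 − reliability): T̂ = 0.825·1 + 0.175·21.7 = 0.825 + 3.7975 = 4.6225.
X − T̂ = 1 − 4.623 = -3.623 → -3.62

-3.62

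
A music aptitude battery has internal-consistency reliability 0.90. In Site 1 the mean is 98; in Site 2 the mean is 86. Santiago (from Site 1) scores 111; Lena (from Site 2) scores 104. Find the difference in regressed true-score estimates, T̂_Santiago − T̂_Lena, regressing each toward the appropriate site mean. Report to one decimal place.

T̂_Santiago = 0.90(111) + 0.10(98) = 109.700
T̂_Lena = 0.90(104) + 0.10(86) = 102.200
Difference = 109.700 − 102.200 = 7.500

7.5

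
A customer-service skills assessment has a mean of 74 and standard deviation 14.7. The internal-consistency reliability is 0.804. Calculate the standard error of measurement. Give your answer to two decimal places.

6.51

SEM = SD · √(1 − ρ) = 14.7 × √0.196 = 14.7 × 0.4427 = 6.508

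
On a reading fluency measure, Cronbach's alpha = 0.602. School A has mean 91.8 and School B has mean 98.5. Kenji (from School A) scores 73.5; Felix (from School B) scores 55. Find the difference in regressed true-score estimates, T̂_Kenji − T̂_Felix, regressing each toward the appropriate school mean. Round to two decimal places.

8.47

T̂_Kenji = 0.602(73.5) + 0.398(91.8) = 80.7834
T̂_Felix = 0.602(55) + 0.398(98.5) = 72.3130
Difference = 80.7834 − 72.3130 = 8.4704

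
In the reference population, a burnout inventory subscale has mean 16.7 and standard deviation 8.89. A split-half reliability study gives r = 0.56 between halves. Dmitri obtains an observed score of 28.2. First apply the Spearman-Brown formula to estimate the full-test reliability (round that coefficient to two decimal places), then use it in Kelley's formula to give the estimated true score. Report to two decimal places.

24.98

Spearman-Brown: ρ = 2r/(1 + r) = 2(0.56)/(1 + 0.56) = 1.120/1.56 = 0.7179 → 0.72
Regress the observed score toward the mean by the unreliability: T̂ = 0.72·28.2 + 0.28·16.7 = 20.304 + 4.676 = 24.980.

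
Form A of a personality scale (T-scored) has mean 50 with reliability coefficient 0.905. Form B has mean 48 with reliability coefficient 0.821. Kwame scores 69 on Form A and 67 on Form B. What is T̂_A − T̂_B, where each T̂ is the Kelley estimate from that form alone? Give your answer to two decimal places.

3.60

T̂_A = 0.905(69) + 0.095(50) = 67.1950
T̂_B = 0.821(67) + 0.179(48) = 63.5990
T̂_A − T̂_B = 3.5960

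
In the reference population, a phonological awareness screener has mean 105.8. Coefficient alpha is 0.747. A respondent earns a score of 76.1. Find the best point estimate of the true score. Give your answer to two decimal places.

T̂ = 0.747(76.1) + 0.253(105.8) = 56.8467 + 26.7674 = 83.614 → 83.61

83.61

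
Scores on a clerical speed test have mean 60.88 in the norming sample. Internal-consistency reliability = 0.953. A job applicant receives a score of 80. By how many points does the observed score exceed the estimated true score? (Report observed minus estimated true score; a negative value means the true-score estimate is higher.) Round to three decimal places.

0.899

T̂ = 0.953(80) + 0.047(60.88) = 76.240 + 2.86136 = 79.10136 → 79.1014
X − T̂ = 80 − 79.1014 = 0.8986 → 0.899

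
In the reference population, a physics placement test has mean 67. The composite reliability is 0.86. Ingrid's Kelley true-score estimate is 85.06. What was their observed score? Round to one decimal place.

T̂ = ρX + (1 − ρ)μ  ⇒  X = (T̂ − (1 − ρ)μ) / ρ
X = (85.06 − 0.14 × 67) / 0.86 = (85.06 − 9.38) / 0.86 = 75.68 / 0.86 = 88.000

88.0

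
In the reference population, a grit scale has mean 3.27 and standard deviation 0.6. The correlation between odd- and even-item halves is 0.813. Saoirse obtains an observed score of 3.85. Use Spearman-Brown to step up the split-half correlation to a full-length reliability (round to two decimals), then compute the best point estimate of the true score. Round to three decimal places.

3.792

Spearman-Brown: ρ = 2r/(1 + r) = 2(0.813)/(1 + 0.813) = 1.6260/1.813 = 0.8969 → 0.90
T̂ = ρX + (1 − ρ)μ
  = 0.90 × 3.85 + 0.10 × 3.27
  = 3.4650 + 0.3270
  = 3.7920
  ≈ 3.792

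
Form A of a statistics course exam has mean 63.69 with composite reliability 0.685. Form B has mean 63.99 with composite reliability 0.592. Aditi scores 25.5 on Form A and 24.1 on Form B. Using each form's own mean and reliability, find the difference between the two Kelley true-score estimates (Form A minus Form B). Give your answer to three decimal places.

T̂_A = 0.685(25.5) + 0.315(63.69) = 37.52985
T̂_B = 0.592(24.1) + 0.408(63.99) = 40.37512
T̂_A − T̂_B = -2.84527

-2.845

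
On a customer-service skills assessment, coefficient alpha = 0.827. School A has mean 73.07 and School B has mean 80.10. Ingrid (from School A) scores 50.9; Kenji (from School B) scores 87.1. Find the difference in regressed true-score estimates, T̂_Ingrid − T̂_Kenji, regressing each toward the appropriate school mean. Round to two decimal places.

-31.15

T̂_Ingrid = 0.827(50.9) + 0.173(73.07) = 54.7354
T̂_Kenji = 0.827(87.1) + 0.173(80.10) = 85.8890
Difference = 54.7354 − 85.8890 = -31.1536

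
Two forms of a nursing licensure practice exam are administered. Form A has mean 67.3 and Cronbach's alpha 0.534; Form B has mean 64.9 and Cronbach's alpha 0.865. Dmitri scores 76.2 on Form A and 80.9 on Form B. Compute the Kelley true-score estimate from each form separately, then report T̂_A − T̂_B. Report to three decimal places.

-6.687

T̂_A = 0.534(76.2) + 0.466(67.3) = 72.05260
T̂_B = 0.865(80.9) + 0.135(64.9) = 78.74000
T̂_A − T̂_B = -6.68740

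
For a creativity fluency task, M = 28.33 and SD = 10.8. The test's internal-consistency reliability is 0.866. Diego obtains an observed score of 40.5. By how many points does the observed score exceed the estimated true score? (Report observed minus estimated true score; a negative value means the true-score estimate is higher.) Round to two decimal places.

T̂ = ρX + (1 − ρ)μ
  = 0.866 × 40.5 + 0.134 × 28.33
  = 35.0730 + 3.79622
  = 38.8692
  ≈ 38.869
X − T̂ = 40.5 − 38.869 = 1.631 → 1.63

1.63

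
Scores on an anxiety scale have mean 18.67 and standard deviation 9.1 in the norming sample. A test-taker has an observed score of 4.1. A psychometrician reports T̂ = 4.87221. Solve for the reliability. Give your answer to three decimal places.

T̂ = ρX + (1 − ρ)μ  ⇒  T̂ − μ = ρ(X − μ)
ρ = (T̂ − μ)/(X − μ) = (4.87221 − 18.67) / (4.1 − 18.67) = -13.79779 / -14.57 = 0.94700

0.947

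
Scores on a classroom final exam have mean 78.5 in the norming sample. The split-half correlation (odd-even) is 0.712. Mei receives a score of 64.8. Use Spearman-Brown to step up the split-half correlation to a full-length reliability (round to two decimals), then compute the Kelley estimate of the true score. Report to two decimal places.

Spearman-Brown: ρ = 2r/(1 + r) = 2(0.712)/(1 + 0.712) = 1.4240/1.712 = 0.8318 → 0.83
Regress the observed score toward the mean by the unreliability: T̂ = 0.83·64.8 + 0.17·78.5 = 53.784 + 13.345 = 67.129.

67.13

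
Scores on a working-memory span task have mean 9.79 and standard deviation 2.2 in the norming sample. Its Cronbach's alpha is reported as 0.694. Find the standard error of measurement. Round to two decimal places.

SEM = SD · √(1 − ρ) = 2.2 × √0.306 = 2.2 × 0.5532 = 1.217

1.22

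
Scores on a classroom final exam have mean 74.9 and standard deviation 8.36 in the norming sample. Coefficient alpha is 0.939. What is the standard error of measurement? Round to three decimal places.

SEM = SD · √(1 − ρ) = 8.36 × √0.061 = 8.36 × 0.2470 = 2.0648

2.065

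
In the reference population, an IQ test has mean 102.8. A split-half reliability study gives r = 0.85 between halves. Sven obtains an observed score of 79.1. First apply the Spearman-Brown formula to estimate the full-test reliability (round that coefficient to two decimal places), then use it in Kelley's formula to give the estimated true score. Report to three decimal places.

80.996

Spearman-Brown: ρ = 2r/(1 + r) = 2(0.85)/(1 + 0.85) = 1.700/1.85 = 0.9189 → 0.92
T̂ = ρX + (1 − ρ)μ
  = 0.92 × 79.1 + 0.08 × 102.8
  = 72.772 + 8.224
  = 80.9960
  ≈ 80.996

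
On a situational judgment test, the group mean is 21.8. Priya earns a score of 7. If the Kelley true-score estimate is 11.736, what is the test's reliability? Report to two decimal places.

0.68

T̂ = ρX + (1 − ρ)μ  ⇒  T̂ − μ = ρ(X − μ)
ρ = (T̂ − μ)/(X − μ) = (11.736 − 21.8) / (7 − 21.8) = -10.064 / -14.8 = 0.6800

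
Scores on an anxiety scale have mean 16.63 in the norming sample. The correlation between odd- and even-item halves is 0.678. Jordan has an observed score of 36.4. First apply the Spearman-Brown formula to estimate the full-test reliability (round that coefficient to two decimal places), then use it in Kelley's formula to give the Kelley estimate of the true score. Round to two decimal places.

32.64

Spearman-Brown: ρ = 2r/(1 + r) = 2(0.678)/(1 + 0.678) = 1.3560/1.678 = 0.8081 → 0.81
Regress the observed score toward the mean by the unreliability: T̂ = 0.81·36.4 + 0.19·16.63 = 29.484 + 3.1597 = 32.644.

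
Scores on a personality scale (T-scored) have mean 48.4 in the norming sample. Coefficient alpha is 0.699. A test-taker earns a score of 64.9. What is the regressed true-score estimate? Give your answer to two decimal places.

59.93

T̂ = ρX + (1 − ρ)μ
  = 0.699 × 64.9 + 0.301 × 48.4
  = 45.3651 + 14.5684
  = 59.933
  ≈ 59.93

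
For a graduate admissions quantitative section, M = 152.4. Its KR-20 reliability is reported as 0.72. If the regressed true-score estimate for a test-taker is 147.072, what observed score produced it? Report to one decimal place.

T̂ = ρX + (1 − ρ)μ  ⇒  X = (T̂ − (1 − ρ)μ) / ρ
X = (147.072 − 0.28 × 152.4) / 0.72 = (147.072 − 42.672) / 0.72 = 104.400 / 0.72 = 145.000

145.0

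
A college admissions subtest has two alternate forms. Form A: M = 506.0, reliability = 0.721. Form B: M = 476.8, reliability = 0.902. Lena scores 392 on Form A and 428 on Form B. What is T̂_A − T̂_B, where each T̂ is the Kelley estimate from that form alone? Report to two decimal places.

-8.98

T̂_A = 0.721(392) + 0.279(506.0) = 423.8060
T̂_B = 0.902(428) + 0.098(476.8) = 432.7824
T̂_A − T̂_B = -8.9764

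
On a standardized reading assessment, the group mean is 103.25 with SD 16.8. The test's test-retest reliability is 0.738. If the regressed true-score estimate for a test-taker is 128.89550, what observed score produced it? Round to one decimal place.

T̂ = ρX + (1 − ρ)μ  ⇒  X = (T̂ − (1 − ρ)μ) / ρ
X = (128.89550 − 0.262 × 103.25) / 0.738 = (128.89550 − 27.05150) / 0.738 = 101.84400 / 0.738 = 138.000

138.0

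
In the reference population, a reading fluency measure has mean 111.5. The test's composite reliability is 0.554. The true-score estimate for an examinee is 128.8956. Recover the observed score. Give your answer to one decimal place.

T̂ = ρX + (1 − ρ)μ  ⇒  X = (T̂ − (1 − ρ)μ) / ρ
X = (128.8956 − 0.446 × 111.5) / 0.554 = (128.8956 − 49.7290) / 0.554 = 79.1666 / 0.554 = 142.900

142.9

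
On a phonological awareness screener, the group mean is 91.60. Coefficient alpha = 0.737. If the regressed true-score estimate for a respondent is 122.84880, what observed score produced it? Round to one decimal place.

T̂ = ρX + (1 − ρ)μ  ⇒  X = (T̂ − (1 − ρ)μ) / ρ
X = (122.84880 − 0.263 × 91.60) / 0.737 = (122.84880 − 24.09080) / 0.737 = 98.75800 / 0.737 = 134.000

134.0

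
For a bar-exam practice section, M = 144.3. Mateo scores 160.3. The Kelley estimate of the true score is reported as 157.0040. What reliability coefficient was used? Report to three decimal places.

0.794

T̂ = ρX + (1 − ρ)μ  ⇒  T̂ − μ = ρ(X − μ)
ρ = (T̂ − μ)/(X − μ) = (157.0040 − 144.3) / (160.3 − 144.3) = 12.7040 / 16.0 = 0.79400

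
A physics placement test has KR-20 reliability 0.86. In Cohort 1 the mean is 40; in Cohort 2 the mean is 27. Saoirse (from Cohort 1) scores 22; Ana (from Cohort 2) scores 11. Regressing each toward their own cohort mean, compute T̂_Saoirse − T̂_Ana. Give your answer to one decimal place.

T̂_Saoirse = 0.86(22) + 0.14(40) = 24.520
T̂_Ana = 0.86(11) + 0.14(27) = 13.240
Difference = 24.520 − 13.240 = 11.280

11.3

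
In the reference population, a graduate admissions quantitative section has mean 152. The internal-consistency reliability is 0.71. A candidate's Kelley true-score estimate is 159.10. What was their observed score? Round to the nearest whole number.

T̂ = ρX + (1 − ρ)μ  ⇒  X = (T̂ − (1 − ρ)μ) / ρ
X = (159.10 − 0.29 × 152) / 0.71 = (159.10 − 44.08) / 0.71 = 115.02 / 0.71 = 162.00

162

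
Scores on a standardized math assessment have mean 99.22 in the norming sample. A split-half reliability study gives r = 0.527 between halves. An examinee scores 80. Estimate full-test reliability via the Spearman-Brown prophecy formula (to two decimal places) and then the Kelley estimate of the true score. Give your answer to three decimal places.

Spearman-Brown: ρ = 2r/(1 + r) = 2(0.527)/(1 + 0.527) = 1.0540/1.527 = 0.6902 → 0.69
T̂ = 0.69(80) + 0.31(99.22) = 55.20 + 30.7582 = 85.9582 → 85.958

85.958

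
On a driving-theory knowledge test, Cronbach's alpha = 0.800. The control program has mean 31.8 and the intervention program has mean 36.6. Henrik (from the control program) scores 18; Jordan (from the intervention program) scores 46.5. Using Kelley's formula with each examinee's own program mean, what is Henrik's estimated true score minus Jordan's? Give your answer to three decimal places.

-23.760

T̂_Henrik = 0.800(18) + 0.200(31.8) = 20.76000
T̂_Jordan = 0.800(46.5) + 0.200(36.6) = 44.52000
Difference = 20.76000 − 44.52000 = -23.76000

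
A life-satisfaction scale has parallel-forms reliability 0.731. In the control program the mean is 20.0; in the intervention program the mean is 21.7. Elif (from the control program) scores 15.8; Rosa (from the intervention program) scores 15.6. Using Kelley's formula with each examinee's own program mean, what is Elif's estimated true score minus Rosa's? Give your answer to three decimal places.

T̂_Elif = 0.731(15.8) + 0.269(20.0) = 16.92980
T̂_Rosa = 0.731(15.6) + 0.269(21.7) = 17.24090
Difference = 16.92980 − 17.24090 = -0.31110

-0.311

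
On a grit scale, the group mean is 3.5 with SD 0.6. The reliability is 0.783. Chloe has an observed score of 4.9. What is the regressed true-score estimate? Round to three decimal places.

T̂ = ρX + (1 − ρ)μ
  = 0.783 × 4.9 + 0.217 × 3.5
  = 3.8367 + 0.7595
  = 4.5962
  ≈ 4.596

4.596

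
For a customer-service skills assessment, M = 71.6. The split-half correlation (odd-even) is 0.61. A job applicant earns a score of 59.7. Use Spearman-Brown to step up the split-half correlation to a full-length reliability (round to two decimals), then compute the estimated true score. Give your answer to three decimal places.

Spearman-Brown: ρ = 2r/(1 + r) = 2(0.61)/(1 + 0.61) = 1.220/1.61 = 0.7578 → 0.76
T̂ = 0.76(59.7) + 0.24(71.6) = 45.372 + 17.184 = 62.5560 → 62.556

62.556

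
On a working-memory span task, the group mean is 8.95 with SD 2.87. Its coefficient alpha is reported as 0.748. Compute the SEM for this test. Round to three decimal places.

SEM = SD · √(1 − ρ) = 2.87 × √0.252 = 2.87 × 0.5020 = 1.4407

1.441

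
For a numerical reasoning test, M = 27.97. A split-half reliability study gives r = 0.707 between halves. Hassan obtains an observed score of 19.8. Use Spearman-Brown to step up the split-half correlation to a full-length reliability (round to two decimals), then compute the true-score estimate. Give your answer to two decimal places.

21.19

Spearman-Brown: ρ = 2r/(1 + r) = 2(0.707)/(1 + 0.707) = 1.4140/1.707 = 0.8284 → 0.83
Regress the observed score toward the mean by the unreliability: T̂ = 0.83·19.8 + 0.17·27.97 = 16.434 + 4.7549 = 21.189.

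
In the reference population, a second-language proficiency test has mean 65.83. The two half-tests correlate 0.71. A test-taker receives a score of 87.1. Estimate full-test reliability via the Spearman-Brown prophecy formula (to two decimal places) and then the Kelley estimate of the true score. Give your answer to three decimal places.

Spearman-Brown: ρ = 2r/(1 + r) = 2(0.71)/(1 + 0.71) = 1.420/1.71 = 0.8304 → 0.83
T̂ = ρX + (1 − ρ)μ
  = 0.83 × 87.1 + 0.17 × 65.83
  = 72.293 + 11.1911
  = 83.4841
  ≈ 83.484

83.484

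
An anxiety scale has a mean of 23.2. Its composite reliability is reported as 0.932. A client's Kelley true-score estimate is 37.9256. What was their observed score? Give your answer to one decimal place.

T̂ = ρX + (1 − ρ)μ  ⇒  X = (T̂ − (1 − ρ)μ) / ρ
X = (37.9256 − 0.068 × 23.2) / 0.932 = (37.9256 − 1.5776) / 0.932 = 36.3480 / 0.932 = 39.000

39.0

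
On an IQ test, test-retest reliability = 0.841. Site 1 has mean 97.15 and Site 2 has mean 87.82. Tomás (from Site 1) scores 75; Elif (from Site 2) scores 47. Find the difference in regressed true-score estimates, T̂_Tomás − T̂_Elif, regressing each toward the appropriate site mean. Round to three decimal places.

25.031

T̂_Tomás = 0.841(75) + 0.159(97.15) = 78.52185
T̂_Elif = 0.841(47) + 0.159(87.82) = 53.49038
Difference = 78.52185 − 53.49038 = 25.03147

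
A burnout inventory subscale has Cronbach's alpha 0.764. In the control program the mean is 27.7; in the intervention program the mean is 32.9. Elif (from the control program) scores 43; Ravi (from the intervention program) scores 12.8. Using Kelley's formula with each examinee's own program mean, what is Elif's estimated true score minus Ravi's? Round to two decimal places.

T̂_Elif = 0.764(43) + 0.236(27.7) = 39.3892
T̂_Ravi = 0.764(12.8) + 0.236(32.9) = 17.5436
Difference = 39.3892 − 17.5436 = 21.8456

21.85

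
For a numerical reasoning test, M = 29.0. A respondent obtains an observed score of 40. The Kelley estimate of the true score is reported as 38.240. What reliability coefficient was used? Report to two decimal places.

0.84

T̂ = ρX + (1 − ρ)μ  ⇒  T̂ − μ = ρ(X − μ)
ρ = (T̂ − μ)/(X − μ) = (38.240 − 29.0) / (40 − 29.0) = 9.240 / 11.0 = 0.8400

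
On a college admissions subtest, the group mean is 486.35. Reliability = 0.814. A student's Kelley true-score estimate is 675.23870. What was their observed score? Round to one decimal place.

T̂ = ρX + (1 − ρ)μ  ⇒  X = (T̂ − (1 − ρ)μ) / ρ
X = (675.23870 − 0.186 × 486.35) / 0.814 = (675.23870 − 90.46110) / 0.814 = 584.77760 / 0.814 = 718.400

718.4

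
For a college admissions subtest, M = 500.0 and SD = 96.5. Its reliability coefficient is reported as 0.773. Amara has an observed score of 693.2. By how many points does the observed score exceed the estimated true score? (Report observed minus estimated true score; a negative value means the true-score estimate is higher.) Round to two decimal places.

T̂ = 0.773(693.2) + 0.227(500.0) = 535.8436 + 113.5000 = 649.3436 → 649.344
X − T̂ = 693.2 − 649.344 = 43.856 → 43.86

43.86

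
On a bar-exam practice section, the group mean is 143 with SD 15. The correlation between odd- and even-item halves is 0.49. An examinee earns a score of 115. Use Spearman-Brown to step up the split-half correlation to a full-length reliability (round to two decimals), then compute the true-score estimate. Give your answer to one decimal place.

Spearman-Brown: ρ = 2r/(1 + r) = 2(0.49)/(1 + 0.49) = 0.980/1.49 = 0.6577 → 0.66
T̂ = ρX + (1 − ρ)μ
  = 0.66 × 115 + 0.34 × 143
  = 75.90 + 48.62
  = 124.52
  ≈ 124.5

124.5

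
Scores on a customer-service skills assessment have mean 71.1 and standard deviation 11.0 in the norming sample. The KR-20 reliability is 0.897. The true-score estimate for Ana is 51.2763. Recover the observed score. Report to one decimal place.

T̂ = ρX + (1 − ρ)μ  ⇒  X = (T̂ − (1 − ρ)μ) / ρ
X = (51.2763 − 0.103 × 71.1) / 0.897 = (51.2763 − 7.3233) / 0.897 = 43.9530 / 0.897 = 49.000

49.0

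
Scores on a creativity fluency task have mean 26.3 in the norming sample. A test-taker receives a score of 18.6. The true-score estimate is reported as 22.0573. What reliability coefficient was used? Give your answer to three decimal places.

0.551

T̂ = ρX + (1 − ρ)μ  ⇒  T̂ − μ = ρ(X − μ)
ρ = (T̂ − μ)/(X − μ) = (22.0573 − 26.3) / (18.6 − 26.3) = -4.2427 / -7.7 = 0.55100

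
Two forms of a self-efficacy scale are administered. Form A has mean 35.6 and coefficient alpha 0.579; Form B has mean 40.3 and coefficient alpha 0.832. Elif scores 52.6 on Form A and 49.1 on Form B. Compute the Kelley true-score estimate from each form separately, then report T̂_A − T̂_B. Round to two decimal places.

T̂_A = 0.579(52.6) + 0.421(35.6) = 45.4430
T̂_B = 0.832(49.1) + 0.168(40.3) = 47.6216
T̂_A − T̂_B = -2.1786

-2.18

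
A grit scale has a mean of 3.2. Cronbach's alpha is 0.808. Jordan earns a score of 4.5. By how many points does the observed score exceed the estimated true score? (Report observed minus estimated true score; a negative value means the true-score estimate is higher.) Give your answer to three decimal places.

T̂ = ρX + (1 − ρ)μ
  = 0.808 × 4.5 + 0.192 × 3.2
  = 3.6360 + 0.6144
  = 4.25040
  ≈ 4.2504
X − T̂ = 4.5 − 4.2504 = 0.2496 → 0.250

0.250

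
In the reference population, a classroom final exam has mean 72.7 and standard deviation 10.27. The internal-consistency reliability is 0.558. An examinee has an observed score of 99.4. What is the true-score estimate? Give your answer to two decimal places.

87.60

Weight the observed score by reliability and the mean by (1 − reliability): T̂ = 0.558·99.4 + 0.442·72.7 = 55.4652 + 32.1334 = 87.599.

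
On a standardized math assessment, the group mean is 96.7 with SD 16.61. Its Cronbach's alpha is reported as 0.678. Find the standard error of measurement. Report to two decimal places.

SEM = SD · √(1 − ρ) = 16.61 × √0.322 = 16.61 × 0.5675 = 9.425

9.43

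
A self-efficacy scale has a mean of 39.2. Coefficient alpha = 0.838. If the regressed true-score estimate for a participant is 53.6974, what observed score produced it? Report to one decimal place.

T̂ = ρX + (1 − ρ)μ  ⇒  X = (T̂ − (1 − ρ)μ) / ρ
X = (53.6974 − 0.162 × 39.2) / 0.838 = (53.6974 − 6.3504) / 0.838 = 47.3470 / 0.838 = 56.500

56.5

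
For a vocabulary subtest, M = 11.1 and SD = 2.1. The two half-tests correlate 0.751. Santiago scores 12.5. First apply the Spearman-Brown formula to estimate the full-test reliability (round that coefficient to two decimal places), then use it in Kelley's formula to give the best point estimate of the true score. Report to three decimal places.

12.304

Spearman-Brown: ρ = 2r/(1 + r) = 2(0.751)/(1 + 0.751) = 1.5020/1.751 = 0.8578 → 0.86
T̂ = ρX + (1 − ρ)μ
  = 0.86 × 12.5 + 0.14 × 11.1
  = 10.750 + 1.554
  = 12.3040
  ≈ 12.304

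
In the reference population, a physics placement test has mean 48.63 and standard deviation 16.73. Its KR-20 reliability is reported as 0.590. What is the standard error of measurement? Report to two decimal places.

10.71

SEM = SD · √(1 − ρ) = 16.73 × √0.410 = 16.73 × 0.6403 = 10.712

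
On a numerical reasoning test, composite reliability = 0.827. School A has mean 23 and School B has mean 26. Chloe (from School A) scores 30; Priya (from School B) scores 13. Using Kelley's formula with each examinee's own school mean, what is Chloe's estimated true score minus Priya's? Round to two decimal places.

T̂_Chloe = 0.827(30) + 0.173(23) = 28.7890
T̂_Priya = 0.827(13) + 0.173(26) = 15.2490
Difference = 28.7890 − 15.2490 = 13.5400

13.54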